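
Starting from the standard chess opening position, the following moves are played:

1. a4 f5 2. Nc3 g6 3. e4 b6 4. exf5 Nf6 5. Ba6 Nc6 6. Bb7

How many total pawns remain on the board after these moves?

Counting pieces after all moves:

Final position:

  a b c d e f g h
  ─────────────────
8│♜ · ♝ ♛ ♚ ♝ · ♜│8
7│♟ ♗ ♟ ♟ ♟ · · ♟│7
6│· ♟ ♞ · · ♞ ♟ ·│6
5│· · · · · ♙ · ·│5
4│♙ · · · · · · ·│4
3│· · ♘ · · · · ·│3
2│· ♙ ♙ ♙ · ♙ ♙ ♙│2
1│♖ · ♗ ♕ ♔ · ♘ ♖│1
  ─────────────────
  a b c d e f g h


15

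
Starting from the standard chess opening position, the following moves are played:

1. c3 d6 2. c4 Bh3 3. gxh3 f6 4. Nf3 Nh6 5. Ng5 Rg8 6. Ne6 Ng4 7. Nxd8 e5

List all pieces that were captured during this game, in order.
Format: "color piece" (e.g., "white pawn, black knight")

Tracking captures:
  gxh3: captured black bishop
  Nxd8: captured black queen

black bishop, black queen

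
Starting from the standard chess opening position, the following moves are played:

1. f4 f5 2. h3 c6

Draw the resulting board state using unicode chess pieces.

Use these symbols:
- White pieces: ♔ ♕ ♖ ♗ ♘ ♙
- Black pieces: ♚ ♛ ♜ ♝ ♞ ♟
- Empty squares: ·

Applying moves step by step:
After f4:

♜ ♞ ♝ ♛ ♚ ♝ ♞ ♜
♟ ♟ ♟ ♟ ♟ ♟ ♟ ♟
· · · · · · · ·
· · · · · · · ·
· · · · · ♙ · ·
· · · · · · · ·
♙ ♙ ♙ ♙ ♙ · ♙ ♙
♖ ♘ ♗ ♕ ♔ ♗ ♘ ♖


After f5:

♜ ♞ ♝ ♛ ♚ ♝ ♞ ♜
♟ ♟ ♟ ♟ ♟ · ♟ ♟
· · · · · · · ·
· · · · · ♟ · ·
· · · · · ♙ · ·
· · · · · · · ·
♙ ♙ ♙ ♙ ♙ · ♙ ♙
♖ ♘ ♗ ♕ ♔ ♗ ♘ ♖


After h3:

♜ ♞ ♝ ♛ ♚ ♝ ♞ ♜
♟ ♟ ♟ ♟ ♟ · ♟ ♟
· · · · · · · ·
· · · · · ♟ · ·
· · · · · ♙ · ·
· · · · · · · ♙
♙ ♙ ♙ ♙ ♙ · ♙ ·
♖ ♘ ♗ ♕ ♔ ♗ ♘ ♖


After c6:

♜ ♞ ♝ ♛ ♚ ♝ ♞ ♜
♟ ♟ · ♟ ♟ · ♟ ♟
· · ♟ · · · · ·
· · · · · ♟ · ·
· · · · · ♙ · ·
· · · · · · · ♙
♙ ♙ ♙ ♙ ♙ · ♙ ·
♖ ♘ ♗ ♕ ♔ ♗ ♘ ♖



  a b c d e f g h
  ─────────────────
8│♜ ♞ ♝ ♛ ♚ ♝ ♞ ♜│8
7│♟ ♟ · ♟ ♟ · ♟ ♟│7
6│· · ♟ · · · · ·│6
5│· · · · · ♟ · ·│5
4│· · · · · ♙ · ·│4
3│· · · · · · · ♙│3
2│♙ ♙ ♙ ♙ ♙ · ♙ ·│2
1│♖ ♘ ♗ ♕ ♔ ♗ ♘ ♖│1
  ─────────────────
  a b c d e f g h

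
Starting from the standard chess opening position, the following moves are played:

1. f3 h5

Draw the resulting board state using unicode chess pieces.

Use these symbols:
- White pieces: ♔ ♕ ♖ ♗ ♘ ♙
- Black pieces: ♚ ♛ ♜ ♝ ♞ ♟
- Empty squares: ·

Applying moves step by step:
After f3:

♜ ♞ ♝ ♛ ♚ ♝ ♞ ♜
♟ ♟ ♟ ♟ ♟ ♟ ♟ ♟
· · · · · · · ·
· · · · · · · ·
· · · · · · · ·
· · · · · ♙ · ·
♙ ♙ ♙ ♙ ♙ · ♙ ♙
♖ ♘ ♗ ♕ ♔ ♗ ♘ ♖


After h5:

♜ ♞ ♝ ♛ ♚ ♝ ♞ ♜
♟ ♟ ♟ ♟ ♟ ♟ ♟ ·
· · · · · · · ·
· · · · · · · ♟
· · · · · · · ·
· · · · · ♙ · ·
♙ ♙ ♙ ♙ ♙ · ♙ ♙
♖ ♘ ♗ ♕ ♔ ♗ ♘ ♖



  a b c d e f g h
  ─────────────────
8│♜ ♞ ♝ ♛ ♚ ♝ ♞ ♜│8
7│♟ ♟ ♟ ♟ ♟ ♟ ♟ ·│7
6│· · · · · · · ·│6
5│· · · · · · · ♟│5
4│· · · · · · · ·│4
3│· · · · · ♙ · ·│3
2│♙ ♙ ♙ ♙ ♙ · ♙ ♙│2
1│♖ ♘ ♗ ♕ ♔ ♗ ♘ ♖│1
  ─────────────────
  a b c d e f g h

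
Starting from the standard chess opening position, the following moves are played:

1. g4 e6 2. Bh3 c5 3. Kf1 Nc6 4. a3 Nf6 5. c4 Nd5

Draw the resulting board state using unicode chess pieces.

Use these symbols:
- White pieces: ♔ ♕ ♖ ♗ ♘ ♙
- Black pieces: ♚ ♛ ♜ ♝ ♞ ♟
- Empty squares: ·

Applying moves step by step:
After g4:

♜ ♞ ♝ ♛ ♚ ♝ ♞ ♜
♟ ♟ ♟ ♟ ♟ ♟ ♟ ♟
· · · · · · · ·
· · · · · · · ·
· · · · · · ♙ ·
· · · · · · · ·
♙ ♙ ♙ ♙ ♙ ♙ · ♙
♖ ♘ ♗ ♕ ♔ ♗ ♘ ♖


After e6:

♜ ♞ ♝ ♛ ♚ ♝ ♞ ♜
♟ ♟ ♟ ♟ · ♟ ♟ ♟
· · · · ♟ · · ·
· · · · · · · ·
· · · · · · ♙ ·
· · · · · · · ·
♙ ♙ ♙ ♙ ♙ ♙ · ♙
♖ ♘ ♗ ♕ ♔ ♗ ♘ ♖


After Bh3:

♜ ♞ ♝ ♛ ♚ ♝ ♞ ♜
♟ ♟ ♟ ♟ · ♟ ♟ ♟
· · · · ♟ · · ·
· · · · · · · ·
· · · · · · ♙ ·
· · · · · · · ♗
♙ ♙ ♙ ♙ ♙ ♙ · ♙
♖ ♘ ♗ ♕ ♔ · ♘ ♖


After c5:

♜ ♞ ♝ ♛ ♚ ♝ ♞ ♜
♟ ♟ · ♟ · ♟ ♟ ♟
· · · · ♟ · · ·
· · ♟ · · · · ·
· · · · · · ♙ ·
· · · · · · · ♗
♙ ♙ ♙ ♙ ♙ ♙ · ♙
♖ ♘ ♗ ♕ ♔ · ♘ ♖


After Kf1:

♜ ♞ ♝ ♛ ♚ ♝ ♞ ♜
♟ ♟ · ♟ · ♟ ♟ ♟
· · · · ♟ · · ·
· · ♟ · · · · ·
· · · · · · ♙ ·
· · · · · · · ♗
♙ ♙ ♙ ♙ ♙ ♙ · ♙
♖ ♘ ♗ ♕ · ♔ ♘ ♖


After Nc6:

♜ · ♝ ♛ ♚ ♝ ♞ ♜
♟ ♟ · ♟ · ♟ ♟ ♟
· · ♞ · ♟ · · ·
· · ♟ · · · · ·
· · · · · · ♙ ·
· · · · · · · ♗
♙ ♙ ♙ ♙ ♙ ♙ · ♙
♖ ♘ ♗ ♕ · ♔ ♘ ♖


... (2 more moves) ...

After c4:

♜ · ♝ ♛ ♚ ♝ · ♜
♟ ♟ · ♟ · ♟ ♟ ♟
· · ♞ · ♟ ♞ · ·
· · ♟ · · · · ·
· · ♙ · · · ♙ ·
♙ · · · · · · ♗
· ♙ · ♙ ♙ ♙ · ♙
♖ ♘ ♗ ♕ · ♔ ♘ ♖


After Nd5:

♜ · ♝ ♛ ♚ ♝ · ♜
♟ ♟ · ♟ · ♟ ♟ ♟
· · ♞ · ♟ · · ·
· · ♟ ♞ · · · ·
· · ♙ · · · ♙ ·
♙ · · · · · · ♗
· ♙ · ♙ ♙ ♙ · ♙
♖ ♘ ♗ ♕ · ♔ ♘ ♖



  a b c d e f g h
  ─────────────────
8│♜ · ♝ ♛ ♚ ♝ · ♜│8
7│♟ ♟ · ♟ · ♟ ♟ ♟│7
6│· · ♞ · ♟ · · ·│6
5│· · ♟ ♞ · · · ·│5
4│· · ♙ · · · ♙ ·│4
3│♙ · · · · · · ♗│3
2│· ♙ · ♙ ♙ ♙ · ♙│2
1│♖ ♘ ♗ ♕ · ♔ ♘ ♖│1
  ─────────────────
  a b c d e f g h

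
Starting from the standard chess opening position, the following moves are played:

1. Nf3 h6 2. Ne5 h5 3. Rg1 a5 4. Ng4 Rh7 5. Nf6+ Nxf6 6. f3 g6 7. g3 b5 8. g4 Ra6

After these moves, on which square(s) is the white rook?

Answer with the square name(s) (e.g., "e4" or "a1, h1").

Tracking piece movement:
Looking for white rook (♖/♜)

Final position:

  a b c d e f g h
  ─────────────────
8│· ♞ ♝ ♛ ♚ ♝ · ·│8
7│· · ♟ ♟ ♟ ♟ · ♜│7
6│♜ · · · · ♞ ♟ ·│6
5│♟ ♟ · · · · · ♟│5
4│· · · · · · ♙ ·│4
3│· · · · · ♙ · ·│3
2│♙ ♙ ♙ ♙ ♙ · · ♙│2
1│♖ ♘ ♗ ♕ ♔ ♗ ♖ ·│1
  ─────────────────
  a b c d e f g h


a1, g1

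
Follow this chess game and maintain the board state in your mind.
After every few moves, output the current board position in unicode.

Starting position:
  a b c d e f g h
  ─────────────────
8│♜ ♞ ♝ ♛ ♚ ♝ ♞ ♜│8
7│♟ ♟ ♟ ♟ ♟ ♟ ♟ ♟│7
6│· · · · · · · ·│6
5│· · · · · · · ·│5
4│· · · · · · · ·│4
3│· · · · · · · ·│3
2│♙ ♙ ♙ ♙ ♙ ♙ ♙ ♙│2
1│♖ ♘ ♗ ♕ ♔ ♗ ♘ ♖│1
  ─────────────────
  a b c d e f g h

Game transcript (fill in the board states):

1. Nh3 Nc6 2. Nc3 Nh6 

  a b c d e f g h
  ─────────────────
8│♜ · ♝ ♛ ♚ ♝ · ♜│8
7│♟ ♟ ♟ ♟ ♟ ♟ ♟ ♟│7
6│· · ♞ · · · · ♞│6
5│· · · · · · · ·│5
4│· · · · · · · ·│4
3│· · ♘ · · · · ♘│3
2│♙ ♙ ♙ ♙ ♙ ♙ ♙ ♙│2
1│♖ · ♗ ♕ ♔ ♗ · ♖│1
  ─────────────────
  a b c d e f g h

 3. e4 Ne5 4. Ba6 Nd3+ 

  a b c d e f g h
  ─────────────────
8│♜ · ♝ ♛ ♚ ♝ · ♜│8
7│♟ ♟ ♟ ♟ ♟ ♟ ♟ ♟│7
6│♗ · · · · · · ♞│6
5│· · · · · · · ·│5
4│· · · · ♙ · · ·│4
3│· · ♘ ♞ · · · ♘│3
2│♙ ♙ ♙ ♙ · ♙ ♙ ♙│2
1│♖ · ♗ ♕ ♔ · · ♖│1
  ─────────────────
  a b c d e f g h

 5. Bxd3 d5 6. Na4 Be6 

  a b c d e f g h
  ─────────────────
8│♜ · · ♛ ♚ ♝ · ♜│8
7│♟ ♟ ♟ · ♟ ♟ ♟ ♟│7
6│· · · · ♝ · · ♞│6
5│· · · ♟ · · · ·│5
4│♘ · · · ♙ · · ·│4
3│· · · ♗ · · · ♘│3
2│♙ ♙ ♙ ♙ · ♙ ♙ ♙│2
1│♖ · ♗ ♕ ♔ · · ♖│1
  ─────────────────
  a b c d e f g h

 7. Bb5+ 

  a b c d e f g h
  ─────────────────
8│♜ · · ♛ ♚ ♝ · ♜│8
7│♟ ♟ ♟ · ♟ ♟ ♟ ♟│7
6│· · · · ♝ · · ♞│6
5│· ♗ · ♟ · · · ·│5
4│♘ · · · ♙ · · ·│4
3│· · · · · · · ♘│3
2│♙ ♙ ♙ ♙ · ♙ ♙ ♙│2
1│♖ · ♗ ♕ ♔ · · ♖│1
  ─────────────────
  a b c d e f g h


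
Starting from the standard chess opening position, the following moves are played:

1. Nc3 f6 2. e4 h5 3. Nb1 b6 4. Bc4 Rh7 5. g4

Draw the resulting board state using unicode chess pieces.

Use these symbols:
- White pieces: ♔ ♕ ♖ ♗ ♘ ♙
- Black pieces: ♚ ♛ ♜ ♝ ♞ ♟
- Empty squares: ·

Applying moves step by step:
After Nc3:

♜ ♞ ♝ ♛ ♚ ♝ ♞ ♜
♟ ♟ ♟ ♟ ♟ ♟ ♟ ♟
· · · · · · · ·
· · · · · · · ·
· · · · · · · ·
· · ♘ · · · · ·
♙ ♙ ♙ ♙ ♙ ♙ ♙ ♙
♖ · ♗ ♕ ♔ ♗ ♘ ♖


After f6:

♜ ♞ ♝ ♛ ♚ ♝ ♞ ♜
♟ ♟ ♟ ♟ ♟ · ♟ ♟
· · · · · ♟ · ·
· · · · · · · ·
· · · · · · · ·
· · ♘ · · · · ·
♙ ♙ ♙ ♙ ♙ ♙ ♙ ♙
♖ · ♗ ♕ ♔ ♗ ♘ ♖


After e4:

♜ ♞ ♝ ♛ ♚ ♝ ♞ ♜
♟ ♟ ♟ ♟ ♟ · ♟ ♟
· · · · · ♟ · ·
· · · · · · · ·
· · · · ♙ · · ·
· · ♘ · · · · ·
♙ ♙ ♙ ♙ · ♙ ♙ ♙
♖ · ♗ ♕ ♔ ♗ ♘ ♖


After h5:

♜ ♞ ♝ ♛ ♚ ♝ ♞ ♜
♟ ♟ ♟ ♟ ♟ · ♟ ·
· · · · · ♟ · ·
· · · · · · · ♟
· · · · ♙ · · ·
· · ♘ · · · · ·
♙ ♙ ♙ ♙ · ♙ ♙ ♙
♖ · ♗ ♕ ♔ ♗ ♘ ♖


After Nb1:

♜ ♞ ♝ ♛ ♚ ♝ ♞ ♜
♟ ♟ ♟ ♟ ♟ · ♟ ·
· · · · · ♟ · ·
· · · · · · · ♟
· · · · ♙ · · ·
· · · · · · · ·
♙ ♙ ♙ ♙ · ♙ ♙ ♙
♖ ♘ ♗ ♕ ♔ ♗ ♘ ♖


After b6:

♜ ♞ ♝ ♛ ♚ ♝ ♞ ♜
♟ · ♟ ♟ ♟ · ♟ ·
· ♟ · · · ♟ · ·
· · · · · · · ♟
· · · · ♙ · · ·
· · · · · · · ·
♙ ♙ ♙ ♙ · ♙ ♙ ♙
♖ ♘ ♗ ♕ ♔ ♗ ♘ ♖


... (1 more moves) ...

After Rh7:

♜ ♞ ♝ ♛ ♚ ♝ ♞ ·
♟ · ♟ ♟ ♟ · ♟ ♜
· ♟ · · · ♟ · ·
· · · · · · · ♟
· · ♗ · ♙ · · ·
· · · · · · · ·
♙ ♙ ♙ ♙ · ♙ ♙ ♙
♖ ♘ ♗ ♕ ♔ · ♘ ♖


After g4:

♜ ♞ ♝ ♛ ♚ ♝ ♞ ·
♟ · ♟ ♟ ♟ · ♟ ♜
· ♟ · · · ♟ · ·
· · · · · · · ♟
· · ♗ · ♙ · ♙ ·
· · · · · · · ·
♙ ♙ ♙ ♙ · ♙ · ♙
♖ ♘ ♗ ♕ ♔ · ♘ ♖



  a b c d e f g h
  ─────────────────
8│♜ ♞ ♝ ♛ ♚ ♝ ♞ ·│8
7│♟ · ♟ ♟ ♟ · ♟ ♜│7
6│· ♟ · · · ♟ · ·│6
5│· · · · · · · ♟│5
4│· · ♗ · ♙ · ♙ ·│4
3│· · · · · · · ·│3
2│♙ ♙ ♙ ♙ · ♙ · ♙│2
1│♖ ♘ ♗ ♕ ♔ · ♘ ♖│1
  ─────────────────
  a b c d e f g h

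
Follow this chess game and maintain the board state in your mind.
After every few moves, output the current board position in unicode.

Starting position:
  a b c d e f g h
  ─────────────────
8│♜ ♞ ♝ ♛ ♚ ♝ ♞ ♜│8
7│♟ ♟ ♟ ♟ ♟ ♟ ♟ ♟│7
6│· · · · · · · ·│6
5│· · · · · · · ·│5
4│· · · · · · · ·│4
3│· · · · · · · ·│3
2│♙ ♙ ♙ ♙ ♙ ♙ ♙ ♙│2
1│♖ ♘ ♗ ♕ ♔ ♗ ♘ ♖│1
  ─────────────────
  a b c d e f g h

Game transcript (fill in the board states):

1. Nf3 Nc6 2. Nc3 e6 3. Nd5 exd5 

  a b c d e f g h
  ─────────────────
8│♜ · ♝ ♛ ♚ ♝ ♞ ♜│8
7│♟ ♟ ♟ ♟ · ♟ ♟ ♟│7
6│· · ♞ · · · · ·│6
5│· · · ♟ · · · ·│5
4│· · · · · · · ·│4
3│· · · · · ♘ · ·│3
2│♙ ♙ ♙ ♙ ♙ ♙ ♙ ♙│2
1│♖ · ♗ ♕ ♔ ♗ · ♖│1
  ─────────────────
  a b c d e f g h

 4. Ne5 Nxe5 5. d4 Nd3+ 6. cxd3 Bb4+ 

  a b c d e f g h
  ─────────────────
8│♜ · ♝ ♛ ♚ · ♞ ♜│8
7│♟ ♟ ♟ ♟ · ♟ ♟ ♟│7
6│· · · · · · · ·│6
5│· · · ♟ · · · ·│5
4│· ♝ · ♙ · · · ·│4
3│· · · ♙ · · · ·│3
2│♙ ♙ · · ♙ ♙ ♙ ♙│2
1│♖ · ♗ ♕ ♔ ♗ · ♖│1
  ─────────────────
  a b c d e f g h

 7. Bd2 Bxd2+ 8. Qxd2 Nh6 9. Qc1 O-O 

  a b c d e f g h
  ─────────────────
8│♜ · ♝ ♛ · ♜ ♚ ·│8
7│♟ ♟ ♟ ♟ · ♟ ♟ ♟│7
6│· · · · · · · ♞│6
5│· · · ♟ · · · ·│5
4│· · · ♙ · · · ·│4
3│· · · ♙ · · · ·│3
2│♙ ♙ · · ♙ ♙ ♙ ♙│2
1│♖ · ♕ · ♔ ♗ · ♖│1
  ─────────────────
  a b c d e f g h

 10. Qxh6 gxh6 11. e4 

  a b c d e f g h
  ─────────────────
8│♜ · ♝ ♛ · ♜ ♚ ·│8
7│♟ ♟ ♟ ♟ · ♟ · ♟│7
6│· · · · · · · ♟│6
5│· · · ♟ · · · ·│5
4│· · · ♙ ♙ · · ·│4
3│· · · ♙ · · · ·│3
2│♙ ♙ · · · ♙ ♙ ♙│2
1│♖ · · · ♔ ♗ · ♖│1
  ─────────────────
  a b c d e f g h


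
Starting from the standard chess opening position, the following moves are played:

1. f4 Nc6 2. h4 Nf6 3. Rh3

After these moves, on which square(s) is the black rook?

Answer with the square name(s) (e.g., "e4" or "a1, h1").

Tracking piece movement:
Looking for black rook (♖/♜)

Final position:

  a b c d e f g h
  ─────────────────
8│♜ · ♝ ♛ ♚ ♝ · ♜│8
7│♟ ♟ ♟ ♟ ♟ ♟ ♟ ♟│7
6│· · ♞ · · ♞ · ·│6
5│· · · · · · · ·│5
4│· · · · · ♙ · ♙│4
3│· · · · · · · ♖│3
2│♙ ♙ ♙ ♙ ♙ · ♙ ·│2
1│♖ ♘ ♗ ♕ ♔ ♗ ♘ ·│1
  ─────────────────
  a b c d e f g h


a8, h8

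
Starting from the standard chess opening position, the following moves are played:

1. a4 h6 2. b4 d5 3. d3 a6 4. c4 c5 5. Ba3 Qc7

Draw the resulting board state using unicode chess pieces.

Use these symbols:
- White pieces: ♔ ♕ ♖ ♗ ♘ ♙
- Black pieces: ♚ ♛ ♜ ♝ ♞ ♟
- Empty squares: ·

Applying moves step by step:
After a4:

♜ ♞ ♝ ♛ ♚ ♝ ♞ ♜
♟ ♟ ♟ ♟ ♟ ♟ ♟ ♟
· · · · · · · ·
· · · · · · · ·
♙ · · · · · · ·
· · · · · · · ·
· ♙ ♙ ♙ ♙ ♙ ♙ ♙
♖ ♘ ♗ ♕ ♔ ♗ ♘ ♖


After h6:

♜ ♞ ♝ ♛ ♚ ♝ ♞ ♜
♟ ♟ ♟ ♟ ♟ ♟ ♟ ·
· · · · · · · ♟
· · · · · · · ·
♙ · · · · · · ·
· · · · · · · ·
· ♙ ♙ ♙ ♙ ♙ ♙ ♙
♖ ♘ ♗ ♕ ♔ ♗ ♘ ♖


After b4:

♜ ♞ ♝ ♛ ♚ ♝ ♞ ♜
♟ ♟ ♟ ♟ ♟ ♟ ♟ ·
· · · · · · · ♟
· · · · · · · ·
♙ ♙ · · · · · ·
· · · · · · · ·
· · ♙ ♙ ♙ ♙ ♙ ♙
♖ ♘ ♗ ♕ ♔ ♗ ♘ ♖


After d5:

♜ ♞ ♝ ♛ ♚ ♝ ♞ ♜
♟ ♟ ♟ · ♟ ♟ ♟ ·
· · · · · · · ♟
· · · ♟ · · · ·
♙ ♙ · · · · · ·
· · · · · · · ·
· · ♙ ♙ ♙ ♙ ♙ ♙
♖ ♘ ♗ ♕ ♔ ♗ ♘ ♖


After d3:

♜ ♞ ♝ ♛ ♚ ♝ ♞ ♜
♟ ♟ ♟ · ♟ ♟ ♟ ·
· · · · · · · ♟
· · · ♟ · · · ·
♙ ♙ · · · · · ·
· · · ♙ · · · ·
· · ♙ · ♙ ♙ ♙ ♙
♖ ♘ ♗ ♕ ♔ ♗ ♘ ♖


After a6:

♜ ♞ ♝ ♛ ♚ ♝ ♞ ♜
· ♟ ♟ · ♟ ♟ ♟ ·
♟ · · · · · · ♟
· · · ♟ · · · ·
♙ ♙ · · · · · ·
· · · ♙ · · · ·
· · ♙ · ♙ ♙ ♙ ♙
♖ ♘ ♗ ♕ ♔ ♗ ♘ ♖


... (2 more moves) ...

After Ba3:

♜ ♞ ♝ ♛ ♚ ♝ ♞ ♜
· ♟ · · ♟ ♟ ♟ ·
♟ · · · · · · ♟
· · ♟ ♟ · · · ·
♙ ♙ ♙ · · · · ·
♗ · · ♙ · · · ·
· · · · ♙ ♙ ♙ ♙
♖ ♘ · ♕ ♔ ♗ ♘ ♖


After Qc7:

♜ ♞ ♝ · ♚ ♝ ♞ ♜
· ♟ ♛ · ♟ ♟ ♟ ·
♟ · · · · · · ♟
· · ♟ ♟ · · · ·
♙ ♙ ♙ · · · · ·
♗ · · ♙ · · · ·
· · · · ♙ ♙ ♙ ♙
♖ ♘ · ♕ ♔ ♗ ♘ ♖



  a b c d e f g h
  ─────────────────
8│♜ ♞ ♝ · ♚ ♝ ♞ ♜│8
7│· ♟ ♛ · ♟ ♟ ♟ ·│7
6│♟ · · · · · · ♟│6
5│· · ♟ ♟ · · · ·│5
4│♙ ♙ ♙ · · · · ·│4
3│♗ · · ♙ · · · ·│3
2│· · · · ♙ ♙ ♙ ♙│2
1│♖ ♘ · ♕ ♔ ♗ ♘ ♖│1
  ─────────────────
  a b c d e f g h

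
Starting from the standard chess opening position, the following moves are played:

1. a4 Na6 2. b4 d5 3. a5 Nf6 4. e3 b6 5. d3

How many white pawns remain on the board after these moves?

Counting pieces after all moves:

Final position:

  a b c d e f g h
  ─────────────────
8│♜ · ♝ ♛ ♚ ♝ · ♜│8
7│♟ · ♟ · ♟ ♟ ♟ ♟│7
6│♞ ♟ · · · ♞ · ·│6
5│♙ · · ♟ · · · ·│5
4│· ♙ · · · · · ·│4
3│· · · ♙ ♙ · · ·│3
2│· · ♙ · · ♙ ♙ ♙│2
1│♖ ♘ ♗ ♕ ♔ ♗ ♘ ♖│1
  ─────────────────
  a b c d e f g h


8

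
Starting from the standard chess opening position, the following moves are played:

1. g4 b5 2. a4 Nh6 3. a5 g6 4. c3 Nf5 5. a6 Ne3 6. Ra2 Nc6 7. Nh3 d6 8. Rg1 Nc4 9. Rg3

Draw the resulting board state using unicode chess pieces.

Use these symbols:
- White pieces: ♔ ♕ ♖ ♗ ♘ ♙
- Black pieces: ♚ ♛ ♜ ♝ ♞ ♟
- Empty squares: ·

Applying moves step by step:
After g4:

♜ ♞ ♝ ♛ ♚ ♝ ♞ ♜
♟ ♟ ♟ ♟ ♟ ♟ ♟ ♟
· · · · · · · ·
· · · · · · · ·
· · · · · · ♙ ·
· · · · · · · ·
♙ ♙ ♙ ♙ ♙ ♙ · ♙
♖ ♘ ♗ ♕ ♔ ♗ ♘ ♖


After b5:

♜ ♞ ♝ ♛ ♚ ♝ ♞ ♜
♟ · ♟ ♟ ♟ ♟ ♟ ♟
· · · · · · · ·
· ♟ · · · · · ·
· · · · · · ♙ ·
· · · · · · · ·
♙ ♙ ♙ ♙ ♙ ♙ · ♙
♖ ♘ ♗ ♕ ♔ ♗ ♘ ♖


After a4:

♜ ♞ ♝ ♛ ♚ ♝ ♞ ♜
♟ · ♟ ♟ ♟ ♟ ♟ ♟
· · · · · · · ·
· ♟ · · · · · ·
♙ · · · · · ♙ ·
· · · · · · · ·
· ♙ ♙ ♙ ♙ ♙ · ♙
♖ ♘ ♗ ♕ ♔ ♗ ♘ ♖


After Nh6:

♜ ♞ ♝ ♛ ♚ ♝ · ♜
♟ · ♟ ♟ ♟ ♟ ♟ ♟
· · · · · · · ♞
· ♟ · · · · · ·
♙ · · · · · ♙ ·
· · · · · · · ·
· ♙ ♙ ♙ ♙ ♙ · ♙
♖ ♘ ♗ ♕ ♔ ♗ ♘ ♖


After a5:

♜ ♞ ♝ ♛ ♚ ♝ · ♜
♟ · ♟ ♟ ♟ ♟ ♟ ♟
· · · · · · · ♞
♙ ♟ · · · · · ·
· · · · · · ♙ ·
· · · · · · · ·
· ♙ ♙ ♙ ♙ ♙ · ♙
♖ ♘ ♗ ♕ ♔ ♗ ♘ ♖


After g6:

♜ ♞ ♝ ♛ ♚ ♝ · ♜
♟ · ♟ ♟ ♟ ♟ · ♟
· · · · · · ♟ ♞
♙ ♟ · · · · · ·
· · · · · · ♙ ·
· · · · · · · ·
· ♙ ♙ ♙ ♙ ♙ · ♙
♖ ♘ ♗ ♕ ♔ ♗ ♘ ♖


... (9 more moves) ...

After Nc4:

♜ · ♝ ♛ ♚ ♝ · ♜
♟ · ♟ · ♟ ♟ · ♟
♙ · ♞ ♟ · · ♟ ·
· ♟ · · · · · ·
· · ♞ · · · ♙ ·
· · ♙ · · · · ♘
♖ ♙ · ♙ ♙ ♙ · ♙
· ♘ ♗ ♕ ♔ ♗ ♖ ·


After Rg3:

♜ · ♝ ♛ ♚ ♝ · ♜
♟ · ♟ · ♟ ♟ · ♟
♙ · ♞ ♟ · · ♟ ·
· ♟ · · · · · ·
· · ♞ · · · ♙ ·
· · ♙ · · · ♖ ♘
♖ ♙ · ♙ ♙ ♙ · ♙
· ♘ ♗ ♕ ♔ ♗ · ·



  a b c d e f g h
  ─────────────────
8│♜ · ♝ ♛ ♚ ♝ · ♜│8
7│♟ · ♟ · ♟ ♟ · ♟│7
6│♙ · ♞ ♟ · · ♟ ·│6
5│· ♟ · · · · · ·│5
4│· · ♞ · · · ♙ ·│4
3│· · ♙ · · · ♖ ♘│3
2│♖ ♙ · ♙ ♙ ♙ · ♙│2
1│· ♘ ♗ ♕ ♔ ♗ · ·│1
  ─────────────────
  a b c d e f g h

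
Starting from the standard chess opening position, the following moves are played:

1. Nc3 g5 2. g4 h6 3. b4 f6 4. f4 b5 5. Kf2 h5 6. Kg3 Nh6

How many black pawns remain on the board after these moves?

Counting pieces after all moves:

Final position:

  a b c d e f g h
  ─────────────────
8│♜ ♞ ♝ ♛ ♚ ♝ · ♜│8
7│♟ · ♟ ♟ ♟ · · ·│7
6│· · · · · ♟ · ♞│6
5│· ♟ · · · · ♟ ♟│5
4│· ♙ · · · ♙ ♙ ·│4
3│· · ♘ · · · ♔ ·│3
2│♙ · ♙ ♙ ♙ · · ♙│2
1│♖ · ♗ ♕ · ♗ ♘ ♖│1
  ─────────────────
  a b c d e f g h


8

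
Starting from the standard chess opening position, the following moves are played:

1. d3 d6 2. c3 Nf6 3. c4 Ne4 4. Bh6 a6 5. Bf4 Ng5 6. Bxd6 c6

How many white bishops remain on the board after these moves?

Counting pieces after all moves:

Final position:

  a b c d e f g h
  ─────────────────
8│♜ ♞ ♝ ♛ ♚ ♝ · ♜│8
7│· ♟ · · ♟ ♟ ♟ ♟│7
6│♟ · ♟ ♗ · · · ·│6
5│· · · · · · ♞ ·│5
4│· · ♙ · · · · ·│4
3│· · · ♙ · · · ·│3
2│♙ ♙ · · ♙ ♙ ♙ ♙│2
1│♖ ♘ · ♕ ♔ ♗ ♘ ♖│1
  ─────────────────
  a b c d e f g h


2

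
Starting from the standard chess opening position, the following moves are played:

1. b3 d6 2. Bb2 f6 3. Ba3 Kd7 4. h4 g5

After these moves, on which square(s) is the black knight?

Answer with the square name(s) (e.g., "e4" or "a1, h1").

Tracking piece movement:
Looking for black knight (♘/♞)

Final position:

  a b c d e f g h
  ─────────────────
8│♜ ♞ ♝ ♛ · ♝ ♞ ♜│8
7│♟ ♟ ♟ ♚ ♟ · · ♟│7
6│· · · ♟ · ♟ · ·│6
5│· · · · · · ♟ ·│5
4│· · · · · · · ♙│4
3│♗ ♙ · · · · · ·│3
2│♙ · ♙ ♙ ♙ ♙ ♙ ·│2
1│♖ ♘ · ♕ ♔ ♗ ♘ ♖│1
  ─────────────────
  a b c d e f g h


b8, g8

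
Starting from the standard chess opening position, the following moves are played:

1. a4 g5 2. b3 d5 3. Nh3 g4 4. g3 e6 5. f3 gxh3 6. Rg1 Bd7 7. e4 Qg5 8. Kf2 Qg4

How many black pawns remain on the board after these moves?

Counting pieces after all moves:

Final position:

  a b c d e f g h
  ─────────────────
8│♜ ♞ · · ♚ ♝ ♞ ♜│8
7│♟ ♟ ♟ ♝ · ♟ · ♟│7
6│· · · · ♟ · · ·│6
5│· · · ♟ · · · ·│5
4│♙ · · · ♙ · ♛ ·│4
3│· ♙ · · · ♙ ♙ ♟│3
2│· · ♙ ♙ · ♔ · ♙│2
1│♖ ♘ ♗ ♕ · ♗ ♖ ·│1
  ─────────────────
  a b c d e f g h


8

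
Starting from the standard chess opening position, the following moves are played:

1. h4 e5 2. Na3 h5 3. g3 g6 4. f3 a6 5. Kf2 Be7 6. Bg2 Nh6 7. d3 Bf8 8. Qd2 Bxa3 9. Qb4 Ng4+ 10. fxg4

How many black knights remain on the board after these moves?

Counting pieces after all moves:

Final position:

  a b c d e f g h
  ─────────────────
8│♜ ♞ ♝ ♛ ♚ · · ♜│8
7│· ♟ ♟ ♟ · ♟ · ·│7
6│♟ · · · · · ♟ ·│6
5│· · · · ♟ · · ♟│5
4│· ♕ · · · · ♙ ♙│4
3│♝ · · ♙ · · ♙ ·│3
2│♙ ♙ ♙ · ♙ ♔ ♗ ·│2
1│♖ · ♗ · · · ♘ ♖│1
  ─────────────────
  a b c d e f g h


1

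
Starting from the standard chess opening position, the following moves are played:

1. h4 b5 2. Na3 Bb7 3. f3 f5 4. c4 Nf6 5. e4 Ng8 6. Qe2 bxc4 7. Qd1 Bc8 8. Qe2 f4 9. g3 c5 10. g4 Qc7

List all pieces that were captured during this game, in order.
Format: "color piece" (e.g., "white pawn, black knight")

Tracking captures:
  bxc4: captured white pawn

white pawn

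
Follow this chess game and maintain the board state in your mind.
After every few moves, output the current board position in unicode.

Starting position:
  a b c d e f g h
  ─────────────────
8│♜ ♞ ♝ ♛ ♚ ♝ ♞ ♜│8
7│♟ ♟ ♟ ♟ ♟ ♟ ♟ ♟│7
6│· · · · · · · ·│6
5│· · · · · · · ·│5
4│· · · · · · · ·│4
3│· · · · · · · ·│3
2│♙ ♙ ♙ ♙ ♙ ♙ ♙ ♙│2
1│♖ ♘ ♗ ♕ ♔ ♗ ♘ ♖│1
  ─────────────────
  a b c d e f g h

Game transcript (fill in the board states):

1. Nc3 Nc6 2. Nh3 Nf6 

  a b c d e f g h
  ─────────────────
8│♜ · ♝ ♛ ♚ ♝ · ♜│8
7│♟ ♟ ♟ ♟ ♟ ♟ ♟ ♟│7
6│· · ♞ · · ♞ · ·│6
5│· · · · · · · ·│5
4│· · · · · · · ·│4
3│· · ♘ · · · · ♘│3
2│♙ ♙ ♙ ♙ ♙ ♙ ♙ ♙│2
1│♖ · ♗ ♕ ♔ ♗ · ♖│1
  ─────────────────
  a b c d e f g h

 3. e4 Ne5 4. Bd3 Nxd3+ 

  a b c d e f g h
  ─────────────────
8│♜ · ♝ ♛ ♚ ♝ · ♜│8
7│♟ ♟ ♟ ♟ ♟ ♟ ♟ ♟│7
6│· · · · · ♞ · ·│6
5│· · · · · · · ·│5
4│· · · · ♙ · · ·│4
3│· · ♘ ♞ · · · ♘│3
2│♙ ♙ ♙ ♙ · ♙ ♙ ♙│2
1│♖ · ♗ ♕ ♔ · · ♖│1
  ─────────────────
  a b c d e f g h

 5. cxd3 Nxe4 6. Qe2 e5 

  a b c d e f g h
  ─────────────────
8│♜ · ♝ ♛ ♚ ♝ · ♜│8
7│♟ ♟ ♟ ♟ · ♟ ♟ ♟│7
6│· · · · · · · ·│6
5│· · · · ♟ · · ·│5
4│· · · · ♞ · · ·│4
3│· · ♘ ♙ · · · ♘│3
2│♙ ♙ · ♙ ♕ ♙ ♙ ♙│2
1│♖ · ♗ · ♔ · · ♖│1
  ─────────────────
  a b c d e f g h

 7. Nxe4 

  a b c d e f g h
  ─────────────────
8│♜ · ♝ ♛ ♚ ♝ · ♜│8
7│♟ ♟ ♟ ♟ · ♟ ♟ ♟│7
6│· · · · · · · ·│6
5│· · · · ♟ · · ·│5
4│· · · · ♘ · · ·│4
3│· · · ♙ · · · ♘│3
2│♙ ♙ · ♙ ♕ ♙ ♙ ♙│2
1│♖ · ♗ · ♔ · · ♖│1
  ─────────────────
  a b c d e f g h


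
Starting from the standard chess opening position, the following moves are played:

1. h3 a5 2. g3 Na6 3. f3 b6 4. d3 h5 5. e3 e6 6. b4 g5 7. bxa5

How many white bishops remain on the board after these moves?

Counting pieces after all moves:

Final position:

  a b c d e f g h
  ─────────────────
8│♜ · ♝ ♛ ♚ ♝ ♞ ♜│8
7│· · ♟ ♟ · ♟ · ·│7
6│♞ ♟ · · ♟ · · ·│6
5│♙ · · · · · ♟ ♟│5
4│· · · · · · · ·│4
3│· · · ♙ ♙ ♙ ♙ ♙│3
2│♙ · ♙ · · · · ·│2
1│♖ ♘ ♗ ♕ ♔ ♗ ♘ ♖│1
  ─────────────────
  a b c d e f g h


2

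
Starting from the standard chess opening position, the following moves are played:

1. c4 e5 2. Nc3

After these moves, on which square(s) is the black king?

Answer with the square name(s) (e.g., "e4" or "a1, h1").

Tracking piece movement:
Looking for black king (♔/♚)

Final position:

  a b c d e f g h
  ─────────────────
8│♜ ♞ ♝ ♛ ♚ ♝ ♞ ♜│8
7│♟ ♟ ♟ ♟ · ♟ ♟ ♟│7
6│· · · · · · · ·│6
5│· · · · ♟ · · ·│5
4│· · ♙ · · · · ·│4
3│· · ♘ · · · · ·│3
2│♙ ♙ · ♙ ♙ ♙ ♙ ♙│2
1│♖ · ♗ ♕ ♔ ♗ ♘ ♖│1
  ─────────────────
  a b c d e f g h


e8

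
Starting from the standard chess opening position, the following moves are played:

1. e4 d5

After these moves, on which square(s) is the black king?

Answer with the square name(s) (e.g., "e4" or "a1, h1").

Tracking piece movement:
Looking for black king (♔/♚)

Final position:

  a b c d e f g h
  ─────────────────
8│♜ ♞ ♝ ♛ ♚ ♝ ♞ ♜│8
7│♟ ♟ ♟ · ♟ ♟ ♟ ♟│7
6│· · · · · · · ·│6
5│· · · ♟ · · · ·│5
4│· · · · ♙ · · ·│4
3│· · · · · · · ·│3
2│♙ ♙ ♙ ♙ · ♙ ♙ ♙│2
1│♖ ♘ ♗ ♕ ♔ ♗ ♘ ♖│1
  ─────────────────
  a b c d e f g h


e8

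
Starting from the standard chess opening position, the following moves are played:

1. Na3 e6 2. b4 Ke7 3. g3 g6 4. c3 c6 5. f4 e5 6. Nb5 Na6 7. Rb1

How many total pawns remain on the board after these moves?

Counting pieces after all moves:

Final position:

  a b c d e f g h
  ─────────────────
8│♜ · ♝ ♛ · ♝ ♞ ♜│8
7│♟ ♟ · ♟ ♚ ♟ · ♟│7
6│♞ · ♟ · · · ♟ ·│6
5│· ♘ · · ♟ · · ·│5
4│· ♙ · · · ♙ · ·│4
3│· · ♙ · · · ♙ ·│3
2│♙ · · ♙ ♙ · · ♙│2
1│· ♖ ♗ ♕ ♔ ♗ ♘ ♖│1
  ─────────────────
  a b c d e f g h


16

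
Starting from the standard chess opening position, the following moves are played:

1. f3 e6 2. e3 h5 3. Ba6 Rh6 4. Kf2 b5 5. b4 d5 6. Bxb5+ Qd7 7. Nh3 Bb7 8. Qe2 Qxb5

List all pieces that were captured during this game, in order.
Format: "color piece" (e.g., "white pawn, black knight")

Tracking captures:
  Bxb5+: captured black pawn
  Qxb5: captured white bishop

black pawn, white bishop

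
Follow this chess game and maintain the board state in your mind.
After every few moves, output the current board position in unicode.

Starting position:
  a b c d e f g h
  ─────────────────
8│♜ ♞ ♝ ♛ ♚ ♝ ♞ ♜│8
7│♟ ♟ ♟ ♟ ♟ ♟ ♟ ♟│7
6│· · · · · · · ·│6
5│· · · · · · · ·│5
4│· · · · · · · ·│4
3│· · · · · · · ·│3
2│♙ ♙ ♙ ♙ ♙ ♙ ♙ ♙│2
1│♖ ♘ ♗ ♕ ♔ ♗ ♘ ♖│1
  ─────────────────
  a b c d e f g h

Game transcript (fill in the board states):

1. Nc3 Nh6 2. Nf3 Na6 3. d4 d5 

  a b c d e f g h
  ─────────────────
8│♜ · ♝ ♛ ♚ ♝ · ♜│8
7│♟ ♟ ♟ · ♟ ♟ ♟ ♟│7
6│♞ · · · · · · ♞│6
5│· · · ♟ · · · ·│5
4│· · · ♙ · · · ·│4
3│· · ♘ · · ♘ · ·│3
2│♙ ♙ ♙ · ♙ ♙ ♙ ♙│2
1│♖ · ♗ ♕ ♔ ♗ · ♖│1
  ─────────────────
  a b c d e f g h

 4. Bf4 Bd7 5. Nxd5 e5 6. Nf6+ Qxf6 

  a b c d e f g h
  ─────────────────
8│♜ · · · ♚ ♝ · ♜│8
7│♟ ♟ ♟ ♝ · ♟ ♟ ♟│7
6│♞ · · · · ♛ · ♞│6
5│· · · · ♟ · · ·│5
4│· · · ♙ · ♗ · ·│4
3│· · · · · ♘ · ·│3
2│♙ ♙ ♙ · ♙ ♙ ♙ ♙│2
1│♖ · · ♕ ♔ ♗ · ♖│1
  ─────────────────
  a b c d e f g h

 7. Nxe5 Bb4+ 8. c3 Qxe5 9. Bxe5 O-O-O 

  a b c d e f g h
  ─────────────────
8│· · ♚ ♜ · · · ♜│8
7│♟ ♟ ♟ ♝ · ♟ ♟ ♟│7
6│♞ · · · · · · ♞│6
5│· · · · ♗ · · ·│5
4│· ♝ · ♙ · · · ·│4
3│· · ♙ · · · · ·│3
2│♙ ♙ · · ♙ ♙ ♙ ♙│2
1│♖ · · ♕ ♔ ♗ · ♖│1
  ─────────────────
  a b c d e f g h

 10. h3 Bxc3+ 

  a b c d e f g h
  ─────────────────
8│· · ♚ ♜ · · · ♜│8
7│♟ ♟ ♟ ♝ · ♟ ♟ ♟│7
6│♞ · · · · · · ♞│6
5│· · · · ♗ · · ·│5
4│· · · ♙ · · · ·│4
3│· · ♝ · · · · ♙│3
2│♙ ♙ · · ♙ ♙ ♙ ·│2
1│♖ · · ♕ ♔ ♗ · ♖│1
  ─────────────────
  a b c d e f g h


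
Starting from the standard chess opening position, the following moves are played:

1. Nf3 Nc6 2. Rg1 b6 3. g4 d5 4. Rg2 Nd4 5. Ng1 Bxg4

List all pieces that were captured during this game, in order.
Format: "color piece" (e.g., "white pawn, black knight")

Tracking captures:
  Bxg4: captured white pawn

white pawn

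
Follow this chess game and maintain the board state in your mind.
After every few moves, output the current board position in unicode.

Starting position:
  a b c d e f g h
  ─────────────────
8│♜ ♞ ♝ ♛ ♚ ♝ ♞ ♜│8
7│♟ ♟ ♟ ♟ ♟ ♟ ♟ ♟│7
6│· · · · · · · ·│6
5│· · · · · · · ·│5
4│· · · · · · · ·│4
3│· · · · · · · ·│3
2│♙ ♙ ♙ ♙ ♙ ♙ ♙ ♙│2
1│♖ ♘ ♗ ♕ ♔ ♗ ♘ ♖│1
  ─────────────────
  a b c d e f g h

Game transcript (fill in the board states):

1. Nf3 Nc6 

  a b c d e f g h
  ─────────────────
8│♜ · ♝ ♛ ♚ ♝ ♞ ♜│8
7│♟ ♟ ♟ ♟ ♟ ♟ ♟ ♟│7
6│· · ♞ · · · · ·│6
5│· · · · · · · ·│5
4│· · · · · · · ·│4
3│· · · · · ♘ · ·│3
2│♙ ♙ ♙ ♙ ♙ ♙ ♙ ♙│2
1│♖ ♘ ♗ ♕ ♔ ♗ · ♖│1
  ─────────────────
  a b c d e f g h

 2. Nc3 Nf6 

  a b c d e f g h
  ─────────────────
8│♜ · ♝ ♛ ♚ ♝ · ♜│8
7│♟ ♟ ♟ ♟ ♟ ♟ ♟ ♟│7
6│· · ♞ · · ♞ · ·│6
5│· · · · · · · ·│5
4│· · · · · · · ·│4
3│· · ♘ · · ♘ · ·│3
2│♙ ♙ ♙ ♙ ♙ ♙ ♙ ♙│2
1│♖ · ♗ ♕ ♔ ♗ · ♖│1
  ─────────────────
  a b c d e f g h

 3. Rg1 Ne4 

  a b c d e f g h
  ─────────────────
8│♜ · ♝ ♛ ♚ ♝ · ♜│8
7│♟ ♟ ♟ ♟ ♟ ♟ ♟ ♟│7
6│· · ♞ · · · · ·│6
5│· · · · · · · ·│5
4│· · · · ♞ · · ·│4
3│· · ♘ · · ♘ · ·│3
2│♙ ♙ ♙ ♙ ♙ ♙ ♙ ♙│2
1│♖ · ♗ ♕ ♔ ♗ ♖ ·│1
  ─────────────────
  a b c d e f g h

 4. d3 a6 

  a b c d e f g h
  ─────────────────
8│♜ · ♝ ♛ ♚ ♝ · ♜│8
7│· ♟ ♟ ♟ ♟ ♟ ♟ ♟│7
6│♟ · ♞ · · · · ·│6
5│· · · · · · · ·│5
4│· · · · ♞ · · ·│4
3│· · ♘ ♙ · ♘ · ·│3
2│♙ ♙ ♙ · ♙ ♙ ♙ ♙│2
1│♖ · ♗ ♕ ♔ ♗ ♖ ·│1
  ─────────────────
  a b c d e f g h



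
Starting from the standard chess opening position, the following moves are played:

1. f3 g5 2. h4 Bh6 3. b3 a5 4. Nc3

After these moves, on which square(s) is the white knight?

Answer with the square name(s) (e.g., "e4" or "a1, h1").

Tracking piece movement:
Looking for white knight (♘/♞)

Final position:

  a b c d e f g h
  ─────────────────
8│♜ ♞ ♝ ♛ ♚ · ♞ ♜│8
7│· ♟ ♟ ♟ ♟ ♟ · ♟│7
6│· · · · · · · ♝│6
5│♟ · · · · · ♟ ·│5
4│· · · · · · · ♙│4
3│· ♙ ♘ · · ♙ · ·│3
2│♙ · ♙ ♙ ♙ · ♙ ·│2
1│♖ · ♗ ♕ ♔ ♗ ♘ ♖│1
  ─────────────────
  a b c d e f g h


c3, g1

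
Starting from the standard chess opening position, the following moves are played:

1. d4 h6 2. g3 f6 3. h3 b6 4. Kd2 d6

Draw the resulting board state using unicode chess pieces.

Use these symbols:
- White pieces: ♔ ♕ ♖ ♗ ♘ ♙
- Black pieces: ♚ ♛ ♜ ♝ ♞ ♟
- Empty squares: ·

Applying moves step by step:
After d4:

♜ ♞ ♝ ♛ ♚ ♝ ♞ ♜
♟ ♟ ♟ ♟ ♟ ♟ ♟ ♟
· · · · · · · ·
· · · · · · · ·
· · · ♙ · · · ·
· · · · · · · ·
♙ ♙ ♙ · ♙ ♙ ♙ ♙
♖ ♘ ♗ ♕ ♔ ♗ ♘ ♖


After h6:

♜ ♞ ♝ ♛ ♚ ♝ ♞ ♜
♟ ♟ ♟ ♟ ♟ ♟ ♟ ·
· · · · · · · ♟
· · · · · · · ·
· · · ♙ · · · ·
· · · · · · · ·
♙ ♙ ♙ · ♙ ♙ ♙ ♙
♖ ♘ ♗ ♕ ♔ ♗ ♘ ♖


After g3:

♜ ♞ ♝ ♛ ♚ ♝ ♞ ♜
♟ ♟ ♟ ♟ ♟ ♟ ♟ ·
· · · · · · · ♟
· · · · · · · ·
· · · ♙ · · · ·
· · · · · · ♙ ·
♙ ♙ ♙ · ♙ ♙ · ♙
♖ ♘ ♗ ♕ ♔ ♗ ♘ ♖


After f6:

♜ ♞ ♝ ♛ ♚ ♝ ♞ ♜
♟ ♟ ♟ ♟ ♟ · ♟ ·
· · · · · ♟ · ♟
· · · · · · · ·
· · · ♙ · · · ·
· · · · · · ♙ ·
♙ ♙ ♙ · ♙ ♙ · ♙
♖ ♘ ♗ ♕ ♔ ♗ ♘ ♖


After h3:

♜ ♞ ♝ ♛ ♚ ♝ ♞ ♜
♟ ♟ ♟ ♟ ♟ · ♟ ·
· · · · · ♟ · ♟
· · · · · · · ·
· · · ♙ · · · ·
· · · · · · ♙ ♙
♙ ♙ ♙ · ♙ ♙ · ·
♖ ♘ ♗ ♕ ♔ ♗ ♘ ♖


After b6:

♜ ♞ ♝ ♛ ♚ ♝ ♞ ♜
♟ · ♟ ♟ ♟ · ♟ ·
· ♟ · · · ♟ · ♟
· · · · · · · ·
· · · ♙ · · · ·
· · · · · · ♙ ♙
♙ ♙ ♙ · ♙ ♙ · ·
♖ ♘ ♗ ♕ ♔ ♗ ♘ ♖


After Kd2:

♜ ♞ ♝ ♛ ♚ ♝ ♞ ♜
♟ · ♟ ♟ ♟ · ♟ ·
· ♟ · · · ♟ · ♟
· · · · · · · ·
· · · ♙ · · · ·
· · · · · · ♙ ♙
♙ ♙ ♙ ♔ ♙ ♙ · ·
♖ ♘ ♗ ♕ · ♗ ♘ ♖


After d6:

♜ ♞ ♝ ♛ ♚ ♝ ♞ ♜
♟ · ♟ · ♟ · ♟ ·
· ♟ · ♟ · ♟ · ♟
· · · · · · · ·
· · · ♙ · · · ·
· · · · · · ♙ ♙
♙ ♙ ♙ ♔ ♙ ♙ · ·
♖ ♘ ♗ ♕ · ♗ ♘ ♖



  a b c d e f g h
  ─────────────────
8│♜ ♞ ♝ ♛ ♚ ♝ ♞ ♜│8
7│♟ · ♟ · ♟ · ♟ ·│7
6│· ♟ · ♟ · ♟ · ♟│6
5│· · · · · · · ·│5
4│· · · ♙ · · · ·│4
3│· · · · · · ♙ ♙│3
2│♙ ♙ ♙ ♔ ♙ ♙ · ·│2
1│♖ ♘ ♗ ♕ · ♗ ♘ ♖│1
  ─────────────────
  a b c d e f g h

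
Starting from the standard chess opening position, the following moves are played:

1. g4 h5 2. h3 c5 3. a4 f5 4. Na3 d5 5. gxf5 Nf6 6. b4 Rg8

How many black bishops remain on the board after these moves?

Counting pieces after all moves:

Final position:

  a b c d e f g h
  ─────────────────
8│♜ ♞ ♝ ♛ ♚ ♝ ♜ ·│8
7│♟ ♟ · · ♟ · ♟ ·│7
6│· · · · · ♞ · ·│6
5│· · ♟ ♟ · ♙ · ♟│5
4│♙ ♙ · · · · · ·│4
3│♘ · · · · · · ♙│3
2│· · ♙ ♙ ♙ ♙ · ·│2
1│♖ · ♗ ♕ ♔ ♗ ♘ ♖│1
  ─────────────────
  a b c d e f g h


2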